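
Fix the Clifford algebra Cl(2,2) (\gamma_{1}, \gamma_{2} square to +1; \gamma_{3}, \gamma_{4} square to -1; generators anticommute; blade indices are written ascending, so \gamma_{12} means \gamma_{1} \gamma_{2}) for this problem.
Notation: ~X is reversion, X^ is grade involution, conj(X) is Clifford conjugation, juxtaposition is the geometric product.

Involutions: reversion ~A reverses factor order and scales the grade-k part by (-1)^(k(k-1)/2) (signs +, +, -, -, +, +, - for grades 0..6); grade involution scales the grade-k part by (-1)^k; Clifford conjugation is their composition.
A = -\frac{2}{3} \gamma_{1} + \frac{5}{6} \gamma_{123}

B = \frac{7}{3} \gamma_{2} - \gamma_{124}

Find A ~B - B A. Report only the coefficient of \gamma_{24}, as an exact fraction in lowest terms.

first term: -\frac{14}{9} \gamma_{12} - \frac{35}{18} \gamma_{13} - \frac{2}{3} \gamma_{24} - \frac{5}{6} \gamma_{34}
second term: \frac{14}{9} \gamma_{12} - \frac{35}{18} \gamma_{13} + \frac{2}{3} \gamma_{24} - \frac{5}{6} \gamma_{34}
Answer: -\frac{4}{3}


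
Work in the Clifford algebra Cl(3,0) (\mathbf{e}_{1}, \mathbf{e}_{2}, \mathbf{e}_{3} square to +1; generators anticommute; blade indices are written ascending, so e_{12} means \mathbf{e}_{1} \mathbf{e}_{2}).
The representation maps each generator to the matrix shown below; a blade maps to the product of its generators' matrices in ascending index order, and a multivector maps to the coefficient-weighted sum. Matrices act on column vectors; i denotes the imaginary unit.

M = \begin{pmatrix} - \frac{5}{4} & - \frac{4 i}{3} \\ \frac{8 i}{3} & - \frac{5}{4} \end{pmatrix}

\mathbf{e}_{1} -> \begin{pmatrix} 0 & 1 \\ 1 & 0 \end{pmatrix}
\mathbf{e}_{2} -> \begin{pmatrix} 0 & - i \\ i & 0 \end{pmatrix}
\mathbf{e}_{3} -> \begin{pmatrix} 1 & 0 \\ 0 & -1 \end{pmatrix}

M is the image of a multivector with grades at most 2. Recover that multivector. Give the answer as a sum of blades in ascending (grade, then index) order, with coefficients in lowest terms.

Method: 1, rho(e_{1}), rho(e_{2}), rho(e_{3}) form a trace-orthogonal basis of the 2x2 complex matrices (tr(X Y) = 2 if X = Y, else 0), so M = m0*1 + m1*rho(e_{1}) + m2*rho(e_{2}) + m3*rho(e_{3}) with m0 = tr(M)/2 = - \frac{5}{4}, m1 = tr(M rho(e_{1}))/2 = \frac{2 i}{3}, m2 = tr(M rho(e_{2}))/2 = 2, m3 = tr(M rho(e_{3}))/2 = 0.
Multiplying table entries, the bivector images are rho(e_{12}) = i*rho(e_{3}), rho(e_{13}) = -i*rho(e_{2}), rho(e_{23}) = i*rho(e_{1}); with real blade coefficients the real parts of m0..m3 are the coefficients of 1, e_{1}, e_{2}, e_{3} and the imaginary parts give the bivectors (e_{23}: Im m1, e_{13}: -Im m2, e_{12}: Im m3).
Answer: -\frac{5}{4} + 2 e_{2} + \frac{2}{3} e_{23}


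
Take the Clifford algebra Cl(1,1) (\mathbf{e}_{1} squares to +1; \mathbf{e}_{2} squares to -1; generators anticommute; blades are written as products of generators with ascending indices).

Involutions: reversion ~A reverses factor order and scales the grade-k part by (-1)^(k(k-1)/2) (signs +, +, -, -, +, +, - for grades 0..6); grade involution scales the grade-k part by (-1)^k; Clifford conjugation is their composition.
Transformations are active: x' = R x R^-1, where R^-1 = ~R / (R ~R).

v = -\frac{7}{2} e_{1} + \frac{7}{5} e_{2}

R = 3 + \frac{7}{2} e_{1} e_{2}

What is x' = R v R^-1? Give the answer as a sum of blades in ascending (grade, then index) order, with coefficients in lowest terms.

~R = 3 - \frac{7}{2} e_{1} e_{2}, and R ~R = -\frac{13}{4}, so R^-1 = ~R / (-\frac{13}{4}).
R v = -\frac{77}{5} e_{1} + \frac{329}{20} e_{2}
Answer: \frac{4151}{130} e_{1} - \frac{413}{13} e_{2}


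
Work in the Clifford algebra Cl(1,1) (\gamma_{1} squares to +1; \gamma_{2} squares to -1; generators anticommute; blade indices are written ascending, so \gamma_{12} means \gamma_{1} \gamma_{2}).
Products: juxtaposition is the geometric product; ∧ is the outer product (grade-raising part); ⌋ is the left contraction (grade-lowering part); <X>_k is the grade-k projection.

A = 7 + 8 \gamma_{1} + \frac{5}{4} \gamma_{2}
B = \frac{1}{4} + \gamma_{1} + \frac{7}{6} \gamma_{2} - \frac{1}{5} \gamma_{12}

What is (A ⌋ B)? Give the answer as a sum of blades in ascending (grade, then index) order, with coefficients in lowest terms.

step 1: \frac{199}{24} + \frac{27}{4} \gamma_{1} + \frac{197}{30} \gamma_{2} - \frac{7}{5} \gamma_{12}
Answer: \frac{199}{24} + \frac{27}{4} \gamma_{1} + \frac{197}{30} \gamma_{2} - \frac{7}{5} \gamma_{12}


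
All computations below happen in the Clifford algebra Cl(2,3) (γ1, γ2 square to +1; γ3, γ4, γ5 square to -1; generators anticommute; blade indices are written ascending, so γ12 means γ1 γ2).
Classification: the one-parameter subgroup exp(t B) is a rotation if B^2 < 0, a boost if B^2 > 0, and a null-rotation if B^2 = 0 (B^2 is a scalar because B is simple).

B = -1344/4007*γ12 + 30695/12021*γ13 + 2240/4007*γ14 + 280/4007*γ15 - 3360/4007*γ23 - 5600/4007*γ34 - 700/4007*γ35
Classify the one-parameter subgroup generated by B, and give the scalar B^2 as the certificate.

B^2 term by term: the squares give (-1344/4007)^2*(γ12)^2 + (30695/12021)^2*(γ13)^2 + (2240/4007)^2*(γ14)^2 + (280/4007)^2*(γ15)^2 + (-3360/4007)^2*(γ23)^2 + (-5600/4007)^2*(γ34)^2 + (-700/4007)^2*(γ35)^2 = 1806336/16056049*(-1) + 942183025/144504441*(+1) + 5017600/16056049*(+1) + 78400/16056049*(+1) + 11289600/16056049*(+1) + 31360000/16056049*(-1) + 490000/16056049*(-1) = 49/9 (each basis 2-blade squares to minus the product of its generators' squares); cross terms between blades sharing an index anticommute and cancel; the commuting (index-disjoint) pairs give grade-4 terms 2*c*c'*(blade product), which cancel blade by blade — γ1234: 15052800/16056049 - 15052800/16056049 = 0; γ1235: 1881600/16056049 - 1881600/16056049 = 0; γ1345: 3136000/16056049 - 3136000/16056049 = 0 — confirming B is simple. So B^2 = 49/9.
Answer: boost, certificate B^2 = 49/9. One invariant decides it: the square 49/9 survives every conjugation, and its sign is exactly the classification.


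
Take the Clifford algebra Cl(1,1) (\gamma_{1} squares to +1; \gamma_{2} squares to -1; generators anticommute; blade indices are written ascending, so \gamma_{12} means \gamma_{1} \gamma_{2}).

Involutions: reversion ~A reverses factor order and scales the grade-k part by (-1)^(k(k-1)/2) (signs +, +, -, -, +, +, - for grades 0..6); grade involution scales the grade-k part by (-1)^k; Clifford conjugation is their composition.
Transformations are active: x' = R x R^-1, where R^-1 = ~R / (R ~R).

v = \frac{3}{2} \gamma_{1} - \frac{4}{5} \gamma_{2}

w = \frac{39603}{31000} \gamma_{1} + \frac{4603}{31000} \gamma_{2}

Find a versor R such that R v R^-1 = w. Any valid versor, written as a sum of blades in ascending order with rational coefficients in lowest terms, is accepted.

Here q(v) = q(w) = \frac{161}{100}; the classical choice R = v + w = \frac{86103}{31000} \gamma_{1} - \frac{20197}{31000} \gamma_{2} then realises v -> w under the sandwich.
Answer: \frac{86103}{31000} \gamma_{1} - \frac{20197}{31000} \gamma_{2}


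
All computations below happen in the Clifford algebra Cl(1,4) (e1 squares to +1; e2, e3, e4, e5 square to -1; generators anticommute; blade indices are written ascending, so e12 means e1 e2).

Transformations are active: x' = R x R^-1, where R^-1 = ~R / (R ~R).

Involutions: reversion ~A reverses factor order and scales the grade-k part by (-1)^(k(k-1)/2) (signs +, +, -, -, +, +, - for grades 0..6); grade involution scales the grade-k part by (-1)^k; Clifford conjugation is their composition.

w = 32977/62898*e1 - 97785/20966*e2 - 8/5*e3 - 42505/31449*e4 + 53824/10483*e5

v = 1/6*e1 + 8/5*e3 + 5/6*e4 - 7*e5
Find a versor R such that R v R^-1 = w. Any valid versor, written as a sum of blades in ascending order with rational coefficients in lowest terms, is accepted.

Take R = v + w = 21730/31449*e1 - 97785/20966*e2 - 10865/20966*e4 - 19557/10483*e5. Because q(v) = q(w) = -3917/75, conjugation by R sends v exactly to w.
Answer: 21730/31449*e1 - 97785/20966*e2 - 10865/20966*e4 - 19557/10483*e5


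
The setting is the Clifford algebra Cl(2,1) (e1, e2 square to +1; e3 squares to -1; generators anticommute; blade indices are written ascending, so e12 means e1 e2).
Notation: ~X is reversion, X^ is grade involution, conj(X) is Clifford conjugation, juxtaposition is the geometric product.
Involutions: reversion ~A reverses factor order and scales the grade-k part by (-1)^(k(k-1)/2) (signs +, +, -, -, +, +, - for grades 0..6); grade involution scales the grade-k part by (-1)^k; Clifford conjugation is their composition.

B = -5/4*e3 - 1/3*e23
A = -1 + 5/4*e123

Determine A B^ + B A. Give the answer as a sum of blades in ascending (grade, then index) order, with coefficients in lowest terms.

first term: -5/12*e1 - 5/4*e3 - 25/16*e12 + 1/3*e23
second term: -5/12*e1 + 5/4*e3 + 25/16*e12 + 1/3*e23
Answer: -5/6*e1 + 2/3*e23


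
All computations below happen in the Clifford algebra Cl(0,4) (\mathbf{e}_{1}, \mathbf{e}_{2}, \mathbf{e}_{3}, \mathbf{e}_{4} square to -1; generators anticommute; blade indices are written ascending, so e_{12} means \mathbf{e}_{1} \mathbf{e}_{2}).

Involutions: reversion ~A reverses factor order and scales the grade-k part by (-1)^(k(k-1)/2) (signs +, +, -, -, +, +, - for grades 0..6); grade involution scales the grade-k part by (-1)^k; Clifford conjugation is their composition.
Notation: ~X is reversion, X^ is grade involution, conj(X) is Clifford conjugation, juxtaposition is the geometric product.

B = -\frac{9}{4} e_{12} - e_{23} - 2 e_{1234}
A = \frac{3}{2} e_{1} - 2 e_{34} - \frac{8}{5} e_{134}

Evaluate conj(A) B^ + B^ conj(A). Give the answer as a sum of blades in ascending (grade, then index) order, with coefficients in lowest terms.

first term: -\frac{7}{40} e_{2} + 4 e_{12} - 2 e_{24} + \frac{3}{2} e_{123} + \frac{8}{5} e_{124} - \frac{33}{5} e_{234} - \frac{9}{2} e_{1234}
second term: \frac{7}{40} e_{2} + 4 e_{12} + 2 e_{24} + \frac{3}{2} e_{123} - \frac{8}{5} e_{124} + \frac{33}{5} e_{234} - \frac{9}{2} e_{1234}
Answer: 8 e_{12} + 3 e_{123} - 9 e_{1234}


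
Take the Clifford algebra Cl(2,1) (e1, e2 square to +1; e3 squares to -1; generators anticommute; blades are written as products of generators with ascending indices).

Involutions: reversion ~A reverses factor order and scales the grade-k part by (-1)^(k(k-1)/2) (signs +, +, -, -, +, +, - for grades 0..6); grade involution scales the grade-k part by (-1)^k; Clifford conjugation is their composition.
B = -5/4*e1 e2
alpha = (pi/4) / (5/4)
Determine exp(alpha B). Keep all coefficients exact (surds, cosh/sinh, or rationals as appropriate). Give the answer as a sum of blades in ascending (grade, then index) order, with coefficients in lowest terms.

B^2 = (-5/4)^2*(e1 e2)^2 = 25/16*(-1) = -25/16 (a basis 2-blade squares to minus the product of its generators' squares).
B^2 = -25/16 — circular case — the even/odd split gives cos and sin: l = 5/4, alpha*l = pi/4, so exp(alpha B) = cos(pi/4) + (sin(pi/4)/(5/4))*B = sqrt(2)/2 + (2*sqrt(2)/5)*B.
Answer: sqrt(2)/2 - sqrt(2)/2*e1 e2


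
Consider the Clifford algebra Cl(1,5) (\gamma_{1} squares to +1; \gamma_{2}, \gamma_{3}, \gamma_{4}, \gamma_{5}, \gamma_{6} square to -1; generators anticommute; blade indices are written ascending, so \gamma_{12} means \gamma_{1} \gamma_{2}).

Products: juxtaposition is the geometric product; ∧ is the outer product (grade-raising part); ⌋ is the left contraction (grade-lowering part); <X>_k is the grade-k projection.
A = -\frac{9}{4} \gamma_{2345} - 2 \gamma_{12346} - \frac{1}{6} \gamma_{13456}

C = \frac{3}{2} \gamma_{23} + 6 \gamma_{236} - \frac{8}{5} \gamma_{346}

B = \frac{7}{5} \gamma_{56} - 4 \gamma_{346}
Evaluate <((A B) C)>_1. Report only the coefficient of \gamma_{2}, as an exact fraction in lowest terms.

step 1: 8 \gamma_{12} + \frac{2}{3} \gamma_{15} + \frac{7}{30} \gamma_{134} - 9 \gamma_{256} + \frac{63}{20} \gamma_{2346} - \frac{14}{5} \gamma_{12345}
step 2: -\frac{126}{25} \gamma_{2} + \frac{189}{10} \gamma_{4} - 12 \gamma_{13} + \frac{28}{75} \gamma_{16} - 54 \gamma_{35} - \frac{189}{40} \gamma_{46} + \frac{7}{20} \gamma_{124} - 48 \gamma_{136} + \frac{21}{5} \gamma_{145} + \frac{27}{2} \gamma_{356} + \gamma_{1235} + \frac{7}{5} \gamma_{1246} - \frac{112}{25} \gamma_{1256} + \frac{84}{5} \gamma_{1456} - \frac{72}{5} \gamma_{2345} - \frac{64}{5} \gamma_{12346} + 4 \gamma_{12356} - \frac{16}{15} \gamma_{13456}
step 3: -\frac{126}{25} \gamma_{2} + \frac{189}{10} \gamma_{4}
Answer: -\frac{126}{25}


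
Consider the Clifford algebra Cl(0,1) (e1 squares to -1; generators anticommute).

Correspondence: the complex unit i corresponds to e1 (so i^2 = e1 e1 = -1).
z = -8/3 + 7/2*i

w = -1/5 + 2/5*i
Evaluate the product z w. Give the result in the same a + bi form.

In blades: z = -8/3 + 7/2*e1, w = -1/5 + 2/5*e1.
Distribute z over w term by term (generator squares from the signature, products reordered to ascending indices): (-8/3)*w = 8/15 - 16/15*e1; (7/2*e1)*w = -7/5 - 7/10*e1.
Sum: -13/15 - 53/30*e1; translating back through the correspondence:
Answer: -13/15 - 53/30*i


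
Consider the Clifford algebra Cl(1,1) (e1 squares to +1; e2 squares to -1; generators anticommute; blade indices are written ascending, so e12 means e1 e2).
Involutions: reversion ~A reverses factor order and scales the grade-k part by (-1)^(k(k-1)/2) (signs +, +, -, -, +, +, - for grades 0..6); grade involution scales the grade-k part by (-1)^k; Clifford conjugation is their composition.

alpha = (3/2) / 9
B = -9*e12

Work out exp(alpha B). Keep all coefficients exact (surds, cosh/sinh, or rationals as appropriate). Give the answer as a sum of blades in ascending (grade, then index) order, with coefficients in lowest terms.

B^2 = (-9)^2*(e12)^2 = 81*(+1) = 81 (a basis 2-blade squares to minus the product of its generators' squares).
B^2 = 81 — B^2 > 0, so the exponential closes hyperbolically: l = 9, alpha*l = 3/2, so exp(alpha B) = cosh(3/2) + (sinh(3/2)/9)*B = cosh(3/2) + (sinh(3/2)/9)*B.
Answer: cosh(3/2) - sinh(3/2)*e12


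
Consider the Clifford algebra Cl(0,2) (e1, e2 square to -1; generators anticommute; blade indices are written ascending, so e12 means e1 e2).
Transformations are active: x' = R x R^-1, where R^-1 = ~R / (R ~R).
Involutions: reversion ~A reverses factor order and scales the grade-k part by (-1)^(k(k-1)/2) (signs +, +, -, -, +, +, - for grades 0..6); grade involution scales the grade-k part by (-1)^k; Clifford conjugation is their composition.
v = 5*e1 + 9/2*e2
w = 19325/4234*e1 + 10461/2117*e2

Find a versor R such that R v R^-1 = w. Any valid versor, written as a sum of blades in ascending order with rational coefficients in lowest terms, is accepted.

Equal squares first: v^2 = w^2 = -181/4. Then v + w = 40495/4234*e1 + 39975/4234*e2 is a versor taking v to w, provided it is invertible.
Answer: 40495/4234*e1 + 39975/4234*e2


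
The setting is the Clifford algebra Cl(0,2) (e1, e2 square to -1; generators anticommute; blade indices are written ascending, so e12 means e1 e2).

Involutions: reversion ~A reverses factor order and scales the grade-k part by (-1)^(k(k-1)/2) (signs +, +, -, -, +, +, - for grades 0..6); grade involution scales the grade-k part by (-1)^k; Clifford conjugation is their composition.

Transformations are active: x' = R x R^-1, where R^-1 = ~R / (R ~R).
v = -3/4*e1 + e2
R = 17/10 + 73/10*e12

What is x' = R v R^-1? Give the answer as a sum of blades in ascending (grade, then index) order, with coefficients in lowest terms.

~R = 17/10 - 73/10*e12, and R ~R = 2809/50, so R^-1 = ~R / (2809/50).
R v = -343/40*e1 - 151/40*e2
Answer: 649/2809*e1 - 13803/11236*e2


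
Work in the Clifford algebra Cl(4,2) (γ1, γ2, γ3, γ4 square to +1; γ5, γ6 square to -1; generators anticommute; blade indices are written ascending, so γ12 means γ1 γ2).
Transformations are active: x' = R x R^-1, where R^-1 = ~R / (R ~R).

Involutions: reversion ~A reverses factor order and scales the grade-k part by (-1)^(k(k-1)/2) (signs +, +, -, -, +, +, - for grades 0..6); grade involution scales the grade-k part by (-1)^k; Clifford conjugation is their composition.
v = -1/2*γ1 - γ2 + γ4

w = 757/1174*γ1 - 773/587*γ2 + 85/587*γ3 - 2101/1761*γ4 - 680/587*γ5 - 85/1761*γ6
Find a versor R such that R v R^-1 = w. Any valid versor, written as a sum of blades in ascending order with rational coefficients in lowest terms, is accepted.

Why this works: both vectors square to 9/4, so q(v) = q(w) and R = v + w = 85/587*γ1 - 1360/587*γ2 + 85/587*γ3 - 340/1761*γ4 - 680/587*γ5 - 85/1761*γ6 carries v to w — its own direction survives, the complement (v - w)/2 flips.
Answer: 85/587*γ1 - 1360/587*γ2 + 85/587*γ3 - 340/1761*γ4 - 680/587*γ5 - 85/1761*γ6


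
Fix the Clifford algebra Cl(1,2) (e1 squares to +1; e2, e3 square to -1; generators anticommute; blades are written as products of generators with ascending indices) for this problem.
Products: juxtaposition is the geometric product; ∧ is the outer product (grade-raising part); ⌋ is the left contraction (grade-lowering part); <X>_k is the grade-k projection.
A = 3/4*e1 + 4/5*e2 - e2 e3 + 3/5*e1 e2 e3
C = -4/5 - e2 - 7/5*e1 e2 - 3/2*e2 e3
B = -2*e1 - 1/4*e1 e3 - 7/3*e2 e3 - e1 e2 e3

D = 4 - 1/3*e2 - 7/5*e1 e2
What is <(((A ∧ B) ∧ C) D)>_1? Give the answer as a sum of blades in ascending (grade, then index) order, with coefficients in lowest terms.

step 1: 8/5*e1 e2 + 9/20*e1 e2 e3
step 2: -32/25*e1 e2 - 9/25*e1 e2 e3
step 3: 224/125 - 32/75*e1 + 63/125*e3 - 128/25*e1 e2 + 3/25*e1 e3 - 36/25*e1 e2 e3
step 4: -32/75*e1 + 63/125*e3
Answer: -32/75*e1 + 63/125*e3


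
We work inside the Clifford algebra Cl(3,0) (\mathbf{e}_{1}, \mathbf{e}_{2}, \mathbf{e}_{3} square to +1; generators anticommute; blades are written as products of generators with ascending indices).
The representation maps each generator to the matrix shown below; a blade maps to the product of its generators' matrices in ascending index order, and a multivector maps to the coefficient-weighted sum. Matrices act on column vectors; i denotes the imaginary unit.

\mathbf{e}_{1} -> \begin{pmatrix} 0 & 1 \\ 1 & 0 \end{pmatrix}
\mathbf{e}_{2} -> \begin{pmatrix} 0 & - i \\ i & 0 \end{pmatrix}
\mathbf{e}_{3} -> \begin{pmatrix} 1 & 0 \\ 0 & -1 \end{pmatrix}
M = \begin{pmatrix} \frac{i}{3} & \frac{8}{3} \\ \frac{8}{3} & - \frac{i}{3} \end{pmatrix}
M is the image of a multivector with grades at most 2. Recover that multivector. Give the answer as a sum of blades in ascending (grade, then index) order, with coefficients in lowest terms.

Method: 1, rho(e_{1}), rho(e_{2}), rho(e_{3}) form a trace-orthogonal basis of the 2x2 complex matrices (tr(X Y) = 2 if X = Y, else 0), so M = m0*1 + m1*rho(e_{1}) + m2*rho(e_{2}) + m3*rho(e_{3}) with m0 = tr(M)/2 = 0, m1 = tr(M rho(e_{1}))/2 = \frac{8}{3}, m2 = tr(M rho(e_{2}))/2 = 0, m3 = tr(M rho(e_{3}))/2 = \frac{i}{3}.
Multiplying table entries, the bivector images are rho(e_{1} e_{2}) = i*rho(e_{3}), rho(e_{1} e_{3}) = -i*rho(e_{2}), rho(e_{2} e_{3}) = i*rho(e_{1}); with real blade coefficients the real parts of m0..m3 are the coefficients of 1, e_{1}, e_{2}, e_{3} and the imaginary parts give the bivectors (e_{2} e_{3}: Im m1, e_{1} e_{3}: -Im m2, e_{1} e_{2}: Im m3).
Answer: \frac{8}{3} e_{1} + \frac{1}{3} e_{1} e_{2}


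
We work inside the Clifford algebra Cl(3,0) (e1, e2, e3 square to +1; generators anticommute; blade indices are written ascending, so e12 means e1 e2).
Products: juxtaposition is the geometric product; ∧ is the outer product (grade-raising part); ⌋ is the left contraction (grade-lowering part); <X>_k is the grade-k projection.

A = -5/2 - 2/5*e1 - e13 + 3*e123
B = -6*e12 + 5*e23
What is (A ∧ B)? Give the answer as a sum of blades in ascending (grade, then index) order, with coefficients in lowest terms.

step 1: 15*e12 - 25/2*e23 - 2*e123
Answer: 15*e12 - 25/2*e23 - 2*e123


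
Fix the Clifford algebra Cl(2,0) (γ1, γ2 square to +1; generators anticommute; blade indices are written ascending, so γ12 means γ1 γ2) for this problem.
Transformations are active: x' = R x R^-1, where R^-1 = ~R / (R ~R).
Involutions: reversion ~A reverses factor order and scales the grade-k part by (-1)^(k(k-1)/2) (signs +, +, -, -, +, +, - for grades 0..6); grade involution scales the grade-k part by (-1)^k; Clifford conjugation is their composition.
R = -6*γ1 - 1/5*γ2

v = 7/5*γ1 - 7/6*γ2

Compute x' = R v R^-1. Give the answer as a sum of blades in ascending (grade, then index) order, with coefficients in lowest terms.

~R = -6*γ1 - 1/5*γ2, and R ~R = 901/25, so R^-1 = ~R / (901/25).
R v = -49/6 + 182/25*γ12
Answer: 5943/4505*γ1 + 6797/5406*γ2


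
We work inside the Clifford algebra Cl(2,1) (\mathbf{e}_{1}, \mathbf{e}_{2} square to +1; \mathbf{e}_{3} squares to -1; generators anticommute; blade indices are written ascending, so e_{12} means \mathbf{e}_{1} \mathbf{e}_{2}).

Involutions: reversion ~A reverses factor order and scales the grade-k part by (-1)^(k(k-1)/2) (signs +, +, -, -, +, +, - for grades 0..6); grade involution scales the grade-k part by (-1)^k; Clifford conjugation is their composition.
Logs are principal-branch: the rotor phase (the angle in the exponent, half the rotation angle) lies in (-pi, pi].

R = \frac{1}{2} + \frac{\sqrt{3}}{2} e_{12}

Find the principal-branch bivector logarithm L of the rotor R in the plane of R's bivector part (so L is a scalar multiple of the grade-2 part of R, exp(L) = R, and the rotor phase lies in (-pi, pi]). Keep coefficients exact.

The scalar part of R is \frac{1}{2}, so the principal-branch rotor phase is pinned; divide the bivector part by its sine to get the unit plane — L is the phase times that plane.
Concretely: cos(phase) = \frac{1}{2} gives phase = ±\frac{\pi}{3}, and since phase/sin(phase) is even the sign is immaterial: L = (phase/sin(phase)) * <R>_2 = (\frac{2 \sqrt{3} \pi}{9}) * <R>_2.
Answer: \frac{\pi}{3} e_{12}


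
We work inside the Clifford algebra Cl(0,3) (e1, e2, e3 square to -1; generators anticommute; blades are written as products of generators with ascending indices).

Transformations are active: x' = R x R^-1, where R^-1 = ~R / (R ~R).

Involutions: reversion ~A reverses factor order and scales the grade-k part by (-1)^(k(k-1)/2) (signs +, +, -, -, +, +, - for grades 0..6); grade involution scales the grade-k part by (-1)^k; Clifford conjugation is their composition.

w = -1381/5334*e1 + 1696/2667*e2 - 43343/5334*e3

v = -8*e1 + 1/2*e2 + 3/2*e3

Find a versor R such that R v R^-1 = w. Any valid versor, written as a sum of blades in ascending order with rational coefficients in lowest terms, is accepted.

Take R = v + w = -44053/5334*e1 + 6059/5334*e2 - 17671/2667*e3. Because q(v) = q(w) = -133/2, conjugation by R sends v exactly to w.
Answer: -44053/5334*e1 + 6059/5334*e2 - 17671/2667*e3


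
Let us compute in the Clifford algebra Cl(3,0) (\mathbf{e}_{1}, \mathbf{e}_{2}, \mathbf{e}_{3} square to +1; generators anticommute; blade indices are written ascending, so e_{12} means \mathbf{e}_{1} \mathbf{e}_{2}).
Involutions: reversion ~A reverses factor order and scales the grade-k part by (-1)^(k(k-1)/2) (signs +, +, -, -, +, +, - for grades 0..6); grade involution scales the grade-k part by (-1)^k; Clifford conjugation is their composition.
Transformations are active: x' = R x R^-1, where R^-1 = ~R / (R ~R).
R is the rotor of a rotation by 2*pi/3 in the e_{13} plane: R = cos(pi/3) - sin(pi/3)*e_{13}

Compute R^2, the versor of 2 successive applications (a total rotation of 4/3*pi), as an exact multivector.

Because a rotor carries half the rotation angle, composing 2 copies of this e_{13}-plane rotor multiplies the phase: 2*(pi/3) = \frac{2 \pi}{3}, hence R^2 = cos(\frac{2 \pi}{3}) - sin(\frac{2 \pi}{3})*e_{13}.
cos(\frac{2 \pi}{3}) = - \frac{1}{2} and sin(\frac{2 \pi}{3}) = \frac{\sqrt{3}}{2}, so R^2 = -\frac{1}{2} - \frac{\sqrt{3}}{2} e_{13}. The net rotation is 4/3*pi; the rotor keeps the half-angle phase exactly.
Answer: -\frac{1}{2} - \frac{\sqrt{3}}{2} e_{13}


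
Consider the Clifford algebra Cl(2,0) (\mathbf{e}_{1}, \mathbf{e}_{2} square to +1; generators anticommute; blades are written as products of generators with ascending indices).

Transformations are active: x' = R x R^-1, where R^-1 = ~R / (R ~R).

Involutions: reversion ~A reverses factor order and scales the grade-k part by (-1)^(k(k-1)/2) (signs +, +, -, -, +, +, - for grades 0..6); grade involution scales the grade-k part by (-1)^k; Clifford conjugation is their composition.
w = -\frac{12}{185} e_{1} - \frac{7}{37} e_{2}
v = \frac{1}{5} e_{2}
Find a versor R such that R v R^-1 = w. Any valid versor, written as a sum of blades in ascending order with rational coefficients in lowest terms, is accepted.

Equal squares first: v^2 = w^2 = \frac{1}{25}. Then v + w = -\frac{12}{185} e_{1} + \frac{2}{185} e_{2} is a versor taking v to w, provided it is invertible.
Answer: -\frac{12}{185} e_{1} + \frac{2}{185} e_{2}


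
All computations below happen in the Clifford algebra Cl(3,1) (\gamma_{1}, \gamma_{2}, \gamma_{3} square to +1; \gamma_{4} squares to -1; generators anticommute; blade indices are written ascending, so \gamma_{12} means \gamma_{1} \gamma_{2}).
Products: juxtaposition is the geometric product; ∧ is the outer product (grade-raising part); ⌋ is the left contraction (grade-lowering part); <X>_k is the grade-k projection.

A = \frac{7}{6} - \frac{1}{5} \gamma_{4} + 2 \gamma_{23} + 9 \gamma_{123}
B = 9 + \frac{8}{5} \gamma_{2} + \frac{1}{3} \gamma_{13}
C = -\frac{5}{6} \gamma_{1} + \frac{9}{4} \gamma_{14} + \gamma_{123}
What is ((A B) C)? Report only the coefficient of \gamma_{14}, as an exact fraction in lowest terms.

step 1: \frac{21}{2} + \frac{73}{15} \gamma_{2} - \frac{16}{5} \gamma_{3} - \frac{9}{5} \gamma_{4} + \frac{2}{3} \gamma_{12} - \frac{1261}{90} \gamma_{13} + 18 \gamma_{23} + \frac{8}{25} \gamma_{24} + 81 \gamma_{123} - \frac{1}{15} \gamma_{134}
step 2: -81 - \frac{154}{5} \gamma_{1} - \frac{1211}{90} \gamma_{2} - \frac{1646}{135} \gamma_{3} + \frac{61}{450} \gamma_{12} - \frac{113}{15} \gamma_{13} + \frac{177}{8} \gamma_{14} - \frac{135}{2} \gamma_{23} - \frac{43}{30} \gamma_{24} + \frac{11369}{360} \gamma_{34} - \frac{9}{2} \gamma_{123} - \frac{673}{60} \gamma_{124} + \frac{188}{25} \gamma_{134} + \frac{729}{4} \gamma_{234} + \frac{423}{10} \gamma_{1234}
Answer: \frac{177}{8}


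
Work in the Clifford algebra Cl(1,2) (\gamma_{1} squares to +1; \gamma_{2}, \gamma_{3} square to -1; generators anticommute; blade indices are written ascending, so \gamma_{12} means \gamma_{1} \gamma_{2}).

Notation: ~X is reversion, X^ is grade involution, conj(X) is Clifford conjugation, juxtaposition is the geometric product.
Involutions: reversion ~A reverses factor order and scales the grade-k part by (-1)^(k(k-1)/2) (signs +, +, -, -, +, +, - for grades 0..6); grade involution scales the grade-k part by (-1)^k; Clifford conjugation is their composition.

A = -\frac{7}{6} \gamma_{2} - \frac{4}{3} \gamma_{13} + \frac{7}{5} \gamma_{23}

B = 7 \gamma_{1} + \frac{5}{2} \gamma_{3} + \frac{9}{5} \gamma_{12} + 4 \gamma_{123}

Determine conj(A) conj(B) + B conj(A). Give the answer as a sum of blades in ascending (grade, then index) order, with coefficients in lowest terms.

first term: \frac{41}{6} \gamma_{1} - \frac{53}{6} \gamma_{2} + \frac{28}{3} \gamma_{3} + \frac{49}{6} \gamma_{12} + \frac{539}{75} \gamma_{13} - \frac{319}{60} \gamma_{23} + \frac{49}{5} \gamma_{123}
second term: \frac{41}{6} \gamma_{1} - \frac{53}{6} \gamma_{2} + \frac{28}{3} \gamma_{3} + \frac{49}{6} \gamma_{12} + \frac{539}{75} \gamma_{13} - \frac{319}{60} \gamma_{23} - \frac{49}{5} \gamma_{123}
Answer: \frac{41}{3} \gamma_{1} - \frac{53}{3} \gamma_{2} + \frac{56}{3} \gamma_{3} + \frac{49}{3} \gamma_{12} + \frac{1078}{75} \gamma_{13} - \frac{319}{30} \gamma_{23}


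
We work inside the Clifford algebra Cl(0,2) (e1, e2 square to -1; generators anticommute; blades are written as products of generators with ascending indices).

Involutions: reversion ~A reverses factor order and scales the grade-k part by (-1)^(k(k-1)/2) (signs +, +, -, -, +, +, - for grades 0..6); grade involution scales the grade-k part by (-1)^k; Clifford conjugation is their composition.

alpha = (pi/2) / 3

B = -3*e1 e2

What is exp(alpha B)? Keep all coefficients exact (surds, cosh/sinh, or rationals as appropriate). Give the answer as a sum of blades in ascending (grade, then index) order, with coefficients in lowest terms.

B^2 = (-3)^2*(e1 e2)^2 = 9*(-1) = -9 (a basis 2-blade squares to minus the product of its generators' squares).
B^2 = -9 — the negative square puts this in the circular regime; l = 3, alpha*l = pi/2, so exp(alpha B) = cos(pi/2) + (sin(pi/2)/3)*B = 0 + (1/3)*B.
Answer: -e1 e2


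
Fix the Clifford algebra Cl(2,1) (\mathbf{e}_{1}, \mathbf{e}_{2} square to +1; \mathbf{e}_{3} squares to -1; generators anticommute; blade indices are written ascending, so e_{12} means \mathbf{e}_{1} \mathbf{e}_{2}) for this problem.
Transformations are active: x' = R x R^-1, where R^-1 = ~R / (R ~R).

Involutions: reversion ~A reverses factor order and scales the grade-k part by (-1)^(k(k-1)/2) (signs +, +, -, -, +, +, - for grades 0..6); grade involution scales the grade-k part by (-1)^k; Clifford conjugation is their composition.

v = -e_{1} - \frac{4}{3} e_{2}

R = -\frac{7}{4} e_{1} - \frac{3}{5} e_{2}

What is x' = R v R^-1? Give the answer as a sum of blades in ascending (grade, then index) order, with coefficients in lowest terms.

~R = -\frac{7}{4} e_{1} - \frac{3}{5} e_{2}, and R ~R = \frac{1369}{400}, so R^-1 = ~R / (\frac{1369}{400}).
R v = \frac{51}{20} + \frac{26}{15} e_{12}
Answer: -\frac{2201}{1369} e_{1} + \frac{1804}{4107} e_{2}


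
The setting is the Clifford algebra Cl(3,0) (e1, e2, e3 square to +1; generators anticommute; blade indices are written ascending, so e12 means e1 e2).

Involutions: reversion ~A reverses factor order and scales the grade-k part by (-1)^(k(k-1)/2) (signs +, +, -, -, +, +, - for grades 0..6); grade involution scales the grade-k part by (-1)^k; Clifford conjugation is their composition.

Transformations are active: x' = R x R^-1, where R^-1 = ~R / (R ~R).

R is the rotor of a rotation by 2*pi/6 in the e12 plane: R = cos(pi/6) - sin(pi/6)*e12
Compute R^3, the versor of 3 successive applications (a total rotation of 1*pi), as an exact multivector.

Half-angle bookkeeping: 3 applications in e12 add up to rotor phase 3*pi/6 = pi/2, so R^3 = cos(pi/2) - sin(pi/2)*e12.
cos(pi/2) = 0 and sin(pi/2) = 1, so R^3 = -e12. The net rotation is 1*pi; the rotor keeps the half-angle phase exactly.
Answer: -e12


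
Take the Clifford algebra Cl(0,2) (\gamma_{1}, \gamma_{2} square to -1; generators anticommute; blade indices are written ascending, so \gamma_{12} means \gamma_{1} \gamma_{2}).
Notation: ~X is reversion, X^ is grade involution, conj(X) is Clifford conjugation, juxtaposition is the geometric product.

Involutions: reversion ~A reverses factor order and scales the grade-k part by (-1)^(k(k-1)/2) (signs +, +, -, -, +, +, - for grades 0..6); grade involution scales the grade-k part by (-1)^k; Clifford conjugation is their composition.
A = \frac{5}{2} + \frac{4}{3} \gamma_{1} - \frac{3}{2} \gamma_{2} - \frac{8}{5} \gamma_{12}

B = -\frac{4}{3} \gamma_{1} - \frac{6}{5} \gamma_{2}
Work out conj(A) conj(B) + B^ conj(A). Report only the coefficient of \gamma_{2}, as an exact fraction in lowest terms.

first term: -\frac{1}{45} + \frac{106}{75} \gamma_{1} + \frac{77}{15} \gamma_{2} - \frac{18}{5} \gamma_{12}
second term: -\frac{1}{45} + \frac{394}{75} \gamma_{1} + \frac{13}{15} \gamma_{2} + \frac{18}{5} \gamma_{12}
Answer: 6


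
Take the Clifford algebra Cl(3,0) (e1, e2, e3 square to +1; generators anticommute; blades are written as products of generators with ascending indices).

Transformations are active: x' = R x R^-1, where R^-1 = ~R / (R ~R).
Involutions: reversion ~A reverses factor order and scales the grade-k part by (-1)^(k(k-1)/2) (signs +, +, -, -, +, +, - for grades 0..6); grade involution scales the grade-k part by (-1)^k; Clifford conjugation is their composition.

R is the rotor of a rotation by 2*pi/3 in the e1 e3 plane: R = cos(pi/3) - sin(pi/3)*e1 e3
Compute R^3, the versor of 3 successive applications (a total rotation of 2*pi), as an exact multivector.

Half-angle bookkeeping: 3 applications in e1 e3 add up to rotor phase 3*pi/3 = pi, so R^3 = cos(pi) - sin(pi)*e1 e3.
cos(pi) = -1 and sin(pi) = 0, so R^3 = -1. The total rotation 2*pi is 1 full turn, so every vector returns to itself, yet the rotor is -1, on the OTHER sheet of the double cover (an odd number of 2*pi turns).
Answer: -1


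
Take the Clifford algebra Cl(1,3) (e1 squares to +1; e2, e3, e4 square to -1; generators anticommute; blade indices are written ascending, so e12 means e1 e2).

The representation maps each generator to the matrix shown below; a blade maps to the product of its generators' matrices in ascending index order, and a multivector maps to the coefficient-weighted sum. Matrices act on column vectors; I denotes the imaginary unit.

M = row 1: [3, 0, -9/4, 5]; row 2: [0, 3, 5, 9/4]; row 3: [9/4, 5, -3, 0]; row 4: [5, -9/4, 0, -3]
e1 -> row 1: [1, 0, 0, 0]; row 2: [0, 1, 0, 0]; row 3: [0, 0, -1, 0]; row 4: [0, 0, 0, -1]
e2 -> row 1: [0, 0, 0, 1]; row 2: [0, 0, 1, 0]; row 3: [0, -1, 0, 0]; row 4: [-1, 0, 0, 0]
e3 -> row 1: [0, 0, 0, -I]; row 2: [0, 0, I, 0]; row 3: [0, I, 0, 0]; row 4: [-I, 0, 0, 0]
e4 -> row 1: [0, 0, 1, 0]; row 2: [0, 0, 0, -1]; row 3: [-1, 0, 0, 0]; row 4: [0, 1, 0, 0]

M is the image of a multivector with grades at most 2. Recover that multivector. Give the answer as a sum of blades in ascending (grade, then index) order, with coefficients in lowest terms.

Method: the blade images are trace-orthogonal — tr(rho(e_A) rho(e_B)^-1) = 4 if A = B and 0 otherwise — and rho(e_A)^-1 = (e_A)^2 * rho(e_A) with (e_A)^2 = +1 or -1, so the coefficient of e_A in the preimage is (e_A)^2 * tr(M rho(e_A))/4.
Nonzero projections over blades of grade <= 2: e1: (e1)^2 = +1, tr(M rho(e1)) = 12, coefficient 3; e4: (e4)^2 = -1, tr(M rho(e4)) = 9, coefficient -9/4; e12: (e12)^2 = +1, tr(M rho(e12)) = 20, coefficient 5. Every other blade of grade <= 2 projects to 0.
Answer: 3*e1 - 9/4*e4 + 5*e12


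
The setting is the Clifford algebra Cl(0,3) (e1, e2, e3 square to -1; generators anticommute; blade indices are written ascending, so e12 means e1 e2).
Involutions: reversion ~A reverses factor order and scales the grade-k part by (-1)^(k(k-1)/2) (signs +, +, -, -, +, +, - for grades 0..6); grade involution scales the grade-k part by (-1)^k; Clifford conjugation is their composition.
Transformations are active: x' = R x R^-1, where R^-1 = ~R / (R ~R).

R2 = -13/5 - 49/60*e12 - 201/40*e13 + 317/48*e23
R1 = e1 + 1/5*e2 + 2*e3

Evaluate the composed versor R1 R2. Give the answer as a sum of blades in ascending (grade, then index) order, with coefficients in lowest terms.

Distribute over the terms of R1 (each basis-blade product reordered to ascending indices, repeated generators contracted through their squares):
(e1) R2 = -13/5*e1 + 49/60*e2 + 201/40*e3 + 317/48*e123
(1/5*e2) R2 = -49/300*e1 - 13/25*e2 - 317/240*e3 + 201/200*e123
(2*e3) R2 = -201/20*e1 + 317/24*e2 - 26/5*e3 - 49/30*e123
Summing the partial products and collecting blades:
Answer: -961/75*e1 + 2701/200*e2 - 359/240*e3 + 7171/1200*e123


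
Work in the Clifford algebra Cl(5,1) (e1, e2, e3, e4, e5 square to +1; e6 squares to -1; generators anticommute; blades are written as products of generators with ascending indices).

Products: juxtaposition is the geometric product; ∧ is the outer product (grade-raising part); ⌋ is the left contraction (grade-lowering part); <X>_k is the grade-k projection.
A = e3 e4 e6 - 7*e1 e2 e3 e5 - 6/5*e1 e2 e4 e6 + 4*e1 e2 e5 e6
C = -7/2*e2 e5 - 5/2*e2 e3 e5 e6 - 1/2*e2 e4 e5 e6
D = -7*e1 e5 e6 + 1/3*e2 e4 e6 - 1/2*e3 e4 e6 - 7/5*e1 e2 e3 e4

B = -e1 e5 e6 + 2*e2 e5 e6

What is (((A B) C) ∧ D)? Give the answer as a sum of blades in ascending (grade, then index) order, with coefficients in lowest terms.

step 1: 8*e1 + 4*e2 - 14*e1 e3 e6 - 12/5*e1 e4 e5 - 7*e2 e3 e6 - 6/5*e2 e4 e5 + e1 e3 e4 e5 - 2*e2 e3 e4 e5
step 2: 21/5*e4 - 63/2*e5 - 3/5*e6 - 7*e3 e4 + e3 e6 - 5*e4 e6 + 42/5*e1 e2 e4 - 63*e1 e2 e5 - 6/5*e1 e2 e6 - 7/2*e3 e4 e5 + 3*e3 e4 e6 - 69/2*e3 e5 e6 - 2*e4 e5 e6 + 7/2*e1 e2 e3 e4 - 1/2*e1 e2 e3 e6 + 5/2*e1 e2 e4 e6 - 7*e1 e2 e3 e4 e5 + 6*e1 e2 e3 e4 e6 - 69*e1 e2 e3 e5 e6 - 4*e1 e2 e4 e5 e6
step 3: 147/5*e1 e4 e5 e6 - 21/2*e2 e4 e5 e6 + 63/4*e3 e4 e5 e6 + 441/10*e1 e2 e3 e4 e5 + 21/25*e1 e2 e3 e4 e6 + 49*e1 e3 e4 e5 e6 + 63/2*e1 e2 e3 e4 e5 e6
Answer: 147/5*e1 e4 e5 e6 - 21/2*e2 e4 e5 e6 + 63/4*e3 e4 e5 e6 + 441/10*e1 e2 e3 e4 e5 + 21/25*e1 e2 e3 e4 e6 + 49*e1 e3 e4 e5 e6 + 63/2*e1 e2 e3 e4 e5 e6


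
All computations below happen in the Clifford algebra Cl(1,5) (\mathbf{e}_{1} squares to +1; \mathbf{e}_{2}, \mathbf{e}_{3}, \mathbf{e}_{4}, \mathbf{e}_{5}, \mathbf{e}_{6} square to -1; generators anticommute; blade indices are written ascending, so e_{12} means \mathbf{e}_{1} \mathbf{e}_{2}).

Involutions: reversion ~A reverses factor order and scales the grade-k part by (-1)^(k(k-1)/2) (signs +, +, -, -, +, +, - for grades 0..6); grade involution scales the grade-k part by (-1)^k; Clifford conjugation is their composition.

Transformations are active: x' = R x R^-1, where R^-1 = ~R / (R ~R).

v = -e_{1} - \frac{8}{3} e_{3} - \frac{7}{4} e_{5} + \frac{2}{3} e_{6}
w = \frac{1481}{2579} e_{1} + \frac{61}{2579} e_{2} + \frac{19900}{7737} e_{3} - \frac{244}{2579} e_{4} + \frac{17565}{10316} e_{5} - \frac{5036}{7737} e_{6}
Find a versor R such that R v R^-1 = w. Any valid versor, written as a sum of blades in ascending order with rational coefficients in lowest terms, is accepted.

Since q(v) = q(w) = -\frac{1385}{144}, the sum R = v + w = -\frac{1098}{2579} e_{1} + \frac{61}{2579} e_{2} - \frac{244}{2579} e_{3} - \frac{244}{2579} e_{4} - \frac{122}{2579} e_{5} + \frac{122}{7737} e_{6} does the job whenever invertible.
Answer: -\frac{1098}{2579} e_{1} + \frac{61}{2579} e_{2} - \frac{244}{2579} e_{3} - \frac{244}{2579} e_{4} - \frac{122}{2579} e_{5} + \frac{122}{7737} e_{6}


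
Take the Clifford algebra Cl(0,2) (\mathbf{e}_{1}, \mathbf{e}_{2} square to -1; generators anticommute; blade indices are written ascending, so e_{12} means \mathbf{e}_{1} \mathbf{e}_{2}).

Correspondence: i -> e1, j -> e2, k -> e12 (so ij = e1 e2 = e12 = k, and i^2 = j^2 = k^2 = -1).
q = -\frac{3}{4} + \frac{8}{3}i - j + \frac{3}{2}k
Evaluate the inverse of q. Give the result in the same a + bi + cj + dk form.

In blades: q = -\frac{3}{4} + \frac{8}{3} e_{1} - e_{2} + \frac{3}{2} e_{12}.
With qbar = -\frac{3}{4} - \frac{8}{3} e_{1} + e_{2} - \frac{3}{2} e_{12} (scalar fixed, mapped units negated), q qbar = \frac{1573}{144} (the sum of squared coefficients), so q^-1 = qbar / (\frac{1573}{144}) = -\frac{108}{1573} - \frac{384}{1573} e_{1} + \frac{144}{1573} e_{2} - \frac{216}{1573} e_{12}; translating back:
Answer: -\frac{108}{1573} - \frac{384}{1573}i + \frac{144}{1573}j - \frac{216}{1573}k


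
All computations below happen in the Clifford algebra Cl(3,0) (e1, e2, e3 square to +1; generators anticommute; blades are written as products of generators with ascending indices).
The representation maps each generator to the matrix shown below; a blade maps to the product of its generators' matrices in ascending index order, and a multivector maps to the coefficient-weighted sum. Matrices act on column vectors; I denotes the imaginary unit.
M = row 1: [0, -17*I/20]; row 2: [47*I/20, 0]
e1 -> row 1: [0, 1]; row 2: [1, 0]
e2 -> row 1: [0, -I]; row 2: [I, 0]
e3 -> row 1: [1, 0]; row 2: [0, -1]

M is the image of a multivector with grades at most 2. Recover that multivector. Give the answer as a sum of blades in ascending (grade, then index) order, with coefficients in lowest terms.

Method: 1, rho(e1), rho(e2), rho(e3) form a trace-orthogonal basis of the 2x2 complex matrices (tr(X Y) = 2 if X = Y, else 0), so M = m0*1 + m1*rho(e1) + m2*rho(e2) + m3*rho(e3) with m0 = tr(M)/2 = 0, m1 = tr(M rho(e1))/2 = 3*I/4, m2 = tr(M rho(e2))/2 = 8/5, m3 = tr(M rho(e3))/2 = 0.
Multiplying table entries, the bivector images are rho(e1 e2) = I*rho(e3), rho(e1 e3) = -I*rho(e2), rho(e2 e3) = I*rho(e1); with real blade coefficients the real parts of m0..m3 are the coefficients of 1, e1, e2, e3 and the imaginary parts give the bivectors (e2 e3: Im m1, e1 e3: -Im m2, e1 e2: Im m3).
Answer: 8/5*e2 + 3/4*e2 e3
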